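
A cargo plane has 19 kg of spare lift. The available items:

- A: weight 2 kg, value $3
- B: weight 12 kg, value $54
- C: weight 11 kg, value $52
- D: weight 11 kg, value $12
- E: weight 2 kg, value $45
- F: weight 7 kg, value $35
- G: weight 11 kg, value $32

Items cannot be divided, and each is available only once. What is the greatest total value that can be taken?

Check high-value combinations within 19 kg:
- A+B+E: weight 2+12+2=16, value 3+54+45=102
- A+C+E: weight 2+11+2=15, value 3+52+45=100
- B+E: weight 12+2=14, value 54+45=99
Best: $102.

$102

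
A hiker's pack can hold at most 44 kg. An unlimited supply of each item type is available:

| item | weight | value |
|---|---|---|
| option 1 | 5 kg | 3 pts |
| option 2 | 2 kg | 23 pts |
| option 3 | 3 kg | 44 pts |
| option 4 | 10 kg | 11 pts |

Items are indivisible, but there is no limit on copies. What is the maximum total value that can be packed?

639 pts

Best value-per-unit is option 3 at 44/3; filling with it alone gives 14×44 = 616.
Optimal mix: 1×option 2 + 14×option 3 → weight 44, value 639.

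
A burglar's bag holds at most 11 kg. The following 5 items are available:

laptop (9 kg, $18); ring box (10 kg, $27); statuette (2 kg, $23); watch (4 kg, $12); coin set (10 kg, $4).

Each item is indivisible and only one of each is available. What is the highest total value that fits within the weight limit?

$41

Check high-value combinations within 11 kg:
- laptop+statuette: weight 9+2=11, value 18+23=41
- statuette+watch: weight 2+4=6, value 23+12=35
- ring box: weight 10, value 27
- statuette: weight 2, value 23
- laptop: weight 9, value 18
Best: $41.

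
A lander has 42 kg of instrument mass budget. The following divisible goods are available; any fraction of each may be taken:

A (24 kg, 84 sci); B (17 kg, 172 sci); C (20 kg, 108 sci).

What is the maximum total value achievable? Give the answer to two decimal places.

Take in order of value per unit:
- B (172/17 per unit): all 17 → value 172, running total 172.00
- C (108/20 per unit): all 20 → value 108, running total 280.00
- A (84/24 per unit): 5 of 24 → value 5×84/24 = 17.5000, running total 297.50
Total 297.50.

297.50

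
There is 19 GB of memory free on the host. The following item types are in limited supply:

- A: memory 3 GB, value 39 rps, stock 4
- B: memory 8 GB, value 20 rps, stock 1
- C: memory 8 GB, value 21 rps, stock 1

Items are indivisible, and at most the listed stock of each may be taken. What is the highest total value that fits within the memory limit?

Top feasible selections:
- 4×A: memory 12, value 156
- 3×A + 1×C: memory 17, value 138
- 3×A + 1×B: memory 17, value 137
Best: 156 rps.

156 rps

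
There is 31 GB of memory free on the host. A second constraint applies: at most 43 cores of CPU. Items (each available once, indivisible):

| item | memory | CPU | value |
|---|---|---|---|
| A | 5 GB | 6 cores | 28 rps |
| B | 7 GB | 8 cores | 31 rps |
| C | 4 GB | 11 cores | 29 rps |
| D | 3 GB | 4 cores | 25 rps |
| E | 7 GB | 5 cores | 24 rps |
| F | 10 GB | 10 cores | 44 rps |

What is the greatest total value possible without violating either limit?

Feasible sets respecting both limits:
- A+B+C+D+F: memory 29, CPU 39, value 157
- B+C+D+E+F: memory 31, CPU 38, value 153
- A+C+D+E+F: memory 29, CPU 36, value 150
Best: 157 rps.

157 rps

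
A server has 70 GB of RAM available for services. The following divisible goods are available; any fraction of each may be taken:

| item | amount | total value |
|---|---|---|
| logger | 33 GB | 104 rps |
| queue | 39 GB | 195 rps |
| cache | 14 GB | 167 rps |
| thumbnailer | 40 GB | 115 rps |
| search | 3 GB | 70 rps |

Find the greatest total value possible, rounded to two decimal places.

476.12

Take in order of value per unit:
- search (70/3 per unit): all 3 → value 70, running total 70.00
- cache (167/14 per unit): all 14 → value 167, running total 237.00
- queue (195/39 per unit): all 39 → value 195, running total 432.00
- logger (104/33 per unit): 14 of 33 → value 14×104/33 = 44.1212, running total 476.12
Total 476.12.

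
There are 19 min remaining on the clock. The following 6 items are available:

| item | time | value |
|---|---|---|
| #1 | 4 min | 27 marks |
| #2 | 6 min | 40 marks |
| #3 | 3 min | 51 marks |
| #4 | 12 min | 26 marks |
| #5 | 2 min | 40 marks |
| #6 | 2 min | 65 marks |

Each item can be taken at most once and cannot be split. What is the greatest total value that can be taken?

223 marks

This is a 0/1 knapsack; check combinations near the capacity.
- #1+#2+#3+#5+#6: time 4+6+3+2+2=17, value 27+40+51+40+65=223
- #2+#3+#5+#6: time 6+3+2+2=13, value 40+51+40+65=196
- #1+#3+#5+#6: time 4+3+2+2=11, value 27+51+40+65=183
- #1+#2+#3+#6: time 4+6+3+2=15, value 27+40+51+65=183
- #3+#4+#5+#6: time 3+12+2+2=19, value 51+26+40+65=182
Best: 223 marks.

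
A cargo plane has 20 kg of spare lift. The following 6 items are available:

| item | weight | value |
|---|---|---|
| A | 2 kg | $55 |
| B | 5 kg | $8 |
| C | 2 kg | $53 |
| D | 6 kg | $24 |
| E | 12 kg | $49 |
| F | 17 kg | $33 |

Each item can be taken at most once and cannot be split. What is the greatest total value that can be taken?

Check high-value combinations within 20 kg:
- A+C+E: weight 2+2+12=16, value 55+53+49=157
- A+B+C+D: weight 2+5+2+6=15, value 55+8+53+24=140
- A+C+D: weight 2+2+6=10, value 55+53+24=132
- A+D+E: weight 2+6+12=20, value 55+24+49=128
- C+D+E: weight 2+6+12=20, value 53+24+49=126
Best: $157.

$157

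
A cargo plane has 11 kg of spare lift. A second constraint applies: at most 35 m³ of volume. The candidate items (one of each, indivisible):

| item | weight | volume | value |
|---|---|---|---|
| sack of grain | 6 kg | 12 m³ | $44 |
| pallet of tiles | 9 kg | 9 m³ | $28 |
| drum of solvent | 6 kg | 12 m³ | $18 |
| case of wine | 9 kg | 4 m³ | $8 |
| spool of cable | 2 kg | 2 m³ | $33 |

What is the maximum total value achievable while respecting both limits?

Feasible sets respecting both limits:
- sack of grain+spool of cable: weight 8, volume 14, value 77
- pallet of tiles+spool of cable: weight 11, volume 11, value 61
- drum of solvent+spool of cable: weight 8, volume 14, value 51
Best: $77.

$77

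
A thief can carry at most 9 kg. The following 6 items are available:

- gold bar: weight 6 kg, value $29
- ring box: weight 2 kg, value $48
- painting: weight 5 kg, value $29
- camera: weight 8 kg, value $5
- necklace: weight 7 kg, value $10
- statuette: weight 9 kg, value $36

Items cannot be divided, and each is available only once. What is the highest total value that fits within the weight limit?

$77

Check high-value combinations within 9 kg:
- ring box+painting: weight 2+5=7, value 48+29=77
- gold bar+ring box: weight 6+2=8, value 29+48=77
- ring box+necklace: weight 2+7=9, value 48+10=58
- ring box: weight 2, value 48
- statuette: weight 9, value 36
Best: $77.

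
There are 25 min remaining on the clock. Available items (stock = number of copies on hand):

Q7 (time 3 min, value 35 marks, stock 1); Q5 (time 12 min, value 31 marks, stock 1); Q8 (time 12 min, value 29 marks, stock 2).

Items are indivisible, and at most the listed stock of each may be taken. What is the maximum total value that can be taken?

Top feasible selections:
- 1×Q7 + 1×Q5: time 15, value 66
- 1×Q7 + 1×Q8: time 15, value 64
- 1×Q5 + 1×Q8: time 24, value 60
- 2×Q8: time 24, value 58
Best: 66 marks.

66 marks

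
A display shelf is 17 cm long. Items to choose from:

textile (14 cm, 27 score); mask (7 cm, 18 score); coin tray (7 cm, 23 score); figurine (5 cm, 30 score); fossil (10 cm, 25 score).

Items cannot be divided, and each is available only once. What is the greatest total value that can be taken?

Check high-value combinations within 17 cm:
- figurine+fossil: length 5+10=15, value 30+25=55
- coin tray+figurine: length 7+5=12, value 23+30=53
- mask+figurine: length 7+5=12, value 18+30=48
- coin tray+fossil: length 7+10=17, value 23+25=48
- mask+fossil: length 7+10=17, value 18+25=43
Best: 55 score.

55 score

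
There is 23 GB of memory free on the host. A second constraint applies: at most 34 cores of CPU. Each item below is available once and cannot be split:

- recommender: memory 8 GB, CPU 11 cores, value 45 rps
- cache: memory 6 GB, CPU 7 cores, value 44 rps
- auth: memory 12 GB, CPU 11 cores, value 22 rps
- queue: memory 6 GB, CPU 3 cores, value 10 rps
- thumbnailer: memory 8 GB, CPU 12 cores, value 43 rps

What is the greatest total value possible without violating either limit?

132 rps

Feasible sets respecting both limits:
- recommender+cache+thumbnailer: memory 22, CPU 30, value 132
- recommender+cache+queue: memory 20, CPU 21, value 99
- recommender+queue+thumbnailer: memory 22, CPU 26, value 98
Best: 132 rps.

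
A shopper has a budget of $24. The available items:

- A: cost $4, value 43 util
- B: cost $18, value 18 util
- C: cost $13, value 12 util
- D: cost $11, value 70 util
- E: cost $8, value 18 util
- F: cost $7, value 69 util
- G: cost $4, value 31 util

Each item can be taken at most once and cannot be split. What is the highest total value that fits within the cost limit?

Check high-value combinations within $24:
- A+D+F: cost 4+11+7=22, value 43+70+69=182
- D+F+G: cost 11+7+4=22, value 70+69+31=170
- A+E+F+G: cost 4+8+7+4=23, value 43+18+69+31=161
- A+D+G: cost 4+11+4=19, value 43+70+31=144
- A+F+G: cost 4+7+4=15, value 43+69+31=143
Best: 182 util.

182 util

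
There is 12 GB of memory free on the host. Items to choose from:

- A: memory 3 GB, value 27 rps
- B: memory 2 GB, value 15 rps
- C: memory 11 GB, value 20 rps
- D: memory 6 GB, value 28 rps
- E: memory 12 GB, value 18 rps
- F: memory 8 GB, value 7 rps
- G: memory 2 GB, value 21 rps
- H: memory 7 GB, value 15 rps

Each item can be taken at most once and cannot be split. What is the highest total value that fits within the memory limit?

Check high-value combinations within 12 GB:
- A+D+G: memory 3+6+2=11, value 27+28+21=76
- A+B+D: memory 3+2+6=11, value 27+15+28=70
- B+D+G: memory 2+6+2=10, value 15+28+21=64
- A+B+G: memory 3+2+2=7, value 27+15+21=63
Best: 76 rps.

76 rps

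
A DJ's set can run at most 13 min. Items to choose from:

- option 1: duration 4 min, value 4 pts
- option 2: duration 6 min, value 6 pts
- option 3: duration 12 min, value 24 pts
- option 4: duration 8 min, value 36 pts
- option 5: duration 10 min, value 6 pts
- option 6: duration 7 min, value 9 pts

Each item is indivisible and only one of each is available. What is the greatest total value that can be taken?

Check high-value combinations within 13 min:
- option 1+option 4: duration 4+8=12, value 4+36=40
- option 4: duration 8, value 36
- option 3: duration 12, value 24
- option 2+option 6: duration 6+7=13, value 6+9=15
- option 1+option 6: duration 4+7=11, value 4+9=13
Best: 40 pts.

40 pts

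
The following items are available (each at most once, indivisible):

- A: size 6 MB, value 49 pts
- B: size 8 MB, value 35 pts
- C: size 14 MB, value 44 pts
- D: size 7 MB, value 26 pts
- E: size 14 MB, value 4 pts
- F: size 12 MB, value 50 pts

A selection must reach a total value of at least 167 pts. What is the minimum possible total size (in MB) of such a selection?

39

Subsets with value ≥ 167, sorted by total size:
- A+C+D+F: size 39, value 169
- A+B+C+F: size 40, value 178
- A+B+C+D+F: size 47, value 204
- A+C+D+E+F: size 53, value 173
Minimum size: 39 MB.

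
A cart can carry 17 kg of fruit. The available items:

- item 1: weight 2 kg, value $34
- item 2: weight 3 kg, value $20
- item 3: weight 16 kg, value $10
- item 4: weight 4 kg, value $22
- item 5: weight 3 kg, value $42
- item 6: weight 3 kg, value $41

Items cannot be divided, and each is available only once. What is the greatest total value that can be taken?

$159

This is a 0/1 knapsack; check combinations near the capacity.
- item 1+item 2+item 4+item 5+item 6: weight 2+3+4+3+3=15, value 34+20+22+42+41=159
- item 1+item 4+item 5+item 6: weight 2+4+3+3=12, value 34+22+42+41=139
- item 1+item 2+item 5+item 6: weight 2+3+3+3=11, value 34+20+42+41=137
- item 2+item 4+item 5+item 6: weight 3+4+3+3=13, value 20+22+42+41=125
Best: $159.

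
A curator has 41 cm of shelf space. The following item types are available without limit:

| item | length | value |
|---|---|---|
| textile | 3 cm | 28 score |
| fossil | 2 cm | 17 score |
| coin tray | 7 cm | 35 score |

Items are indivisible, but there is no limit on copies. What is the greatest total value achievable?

Best value-per-unit is textile at 28/3; filling with it alone gives 13×28 = 364.
Optimal mix: 13×textile + 1×fossil → length 41, value 381.

381 score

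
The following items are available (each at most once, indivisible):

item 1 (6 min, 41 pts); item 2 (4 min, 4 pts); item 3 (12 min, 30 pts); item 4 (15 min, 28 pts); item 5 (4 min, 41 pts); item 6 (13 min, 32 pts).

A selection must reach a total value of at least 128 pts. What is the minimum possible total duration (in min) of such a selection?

Subsets with value ≥ 128, sorted by total duration:
- item 1+item 3+item 5+item 6: duration 35, value 144
- item 1+item 3+item 4+item 5: duration 37, value 140
Minimum duration: 35 min.

35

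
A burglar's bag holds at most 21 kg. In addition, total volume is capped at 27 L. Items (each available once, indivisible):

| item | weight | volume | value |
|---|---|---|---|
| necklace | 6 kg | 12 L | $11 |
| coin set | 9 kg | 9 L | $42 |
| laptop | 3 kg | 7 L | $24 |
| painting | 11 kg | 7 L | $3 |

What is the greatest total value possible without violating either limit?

$66

Feasible sets respecting both limits:
- coin set+laptop: weight 12, volume 16, value 66
- necklace+coin set: weight 15, volume 21, value 53
- coin set+painting: weight 20, volume 16, value 45
Best: $66.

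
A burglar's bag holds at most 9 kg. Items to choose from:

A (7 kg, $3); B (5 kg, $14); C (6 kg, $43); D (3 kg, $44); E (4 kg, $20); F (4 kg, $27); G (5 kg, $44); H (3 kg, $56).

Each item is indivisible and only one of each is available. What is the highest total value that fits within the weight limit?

Check high-value combinations within 9 kg:
- D+H: weight 3+3=6, value 44+56=100
- G+H: weight 5+3=8, value 44+56=100
- C+H: weight 6+3=9, value 43+56=99
- D+G: weight 3+5=8, value 44+44=88
- C+D: weight 6+3=9, value 43+44=87
Best: $100.

$100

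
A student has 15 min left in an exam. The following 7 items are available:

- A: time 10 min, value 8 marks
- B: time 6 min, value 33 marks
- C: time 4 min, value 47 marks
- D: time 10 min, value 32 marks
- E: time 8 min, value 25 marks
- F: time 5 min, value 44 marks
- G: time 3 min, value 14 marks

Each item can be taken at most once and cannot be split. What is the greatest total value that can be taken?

Check high-value combinations within 15 min:
- B+C+F: time 6+4+5=15, value 33+47+44=124
- C+F+G: time 4+5+3=12, value 47+44+14=105
- B+C+G: time 6+4+3=13, value 33+47+14=94
Best: 124 marks.

124 marks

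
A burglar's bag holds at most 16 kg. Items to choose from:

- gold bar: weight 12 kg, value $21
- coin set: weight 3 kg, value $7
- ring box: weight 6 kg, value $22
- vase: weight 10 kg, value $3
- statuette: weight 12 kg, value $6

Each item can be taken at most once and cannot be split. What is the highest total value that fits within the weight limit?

Check high-value combinations within 16 kg:
- coin set+ring box: weight 3+6=9, value 7+22=29
- gold bar+coin set: weight 12+3=15, value 21+7=28
- ring box+vase: weight 6+10=16, value 22+3=25
Best: $29.

$29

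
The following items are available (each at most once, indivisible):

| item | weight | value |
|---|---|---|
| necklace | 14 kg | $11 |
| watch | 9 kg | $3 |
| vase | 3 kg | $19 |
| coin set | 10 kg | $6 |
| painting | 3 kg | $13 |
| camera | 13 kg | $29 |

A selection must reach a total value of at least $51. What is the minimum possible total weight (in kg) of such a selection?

Subsets with value ≥ 51, sorted by total weight:
- vase+painting+camera: weight 19, value 61
- watch+vase+camera: weight 25, value 51
Minimum weight: 19 kg.

19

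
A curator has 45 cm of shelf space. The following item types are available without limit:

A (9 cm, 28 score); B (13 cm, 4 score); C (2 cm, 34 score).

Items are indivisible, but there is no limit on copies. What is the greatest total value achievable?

Best value-per-unit is C at 34/2, and filling with it alone uses length 22×2=44. No mix of the others beats 22×34 = 748.

748 score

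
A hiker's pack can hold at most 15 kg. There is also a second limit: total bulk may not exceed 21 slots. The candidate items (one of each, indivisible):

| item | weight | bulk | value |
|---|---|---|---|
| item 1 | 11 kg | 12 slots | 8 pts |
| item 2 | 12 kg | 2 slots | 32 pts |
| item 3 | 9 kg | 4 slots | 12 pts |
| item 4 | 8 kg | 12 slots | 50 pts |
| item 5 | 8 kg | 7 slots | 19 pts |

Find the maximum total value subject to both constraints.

Feasible sets respecting both limits:
- item 4: weight 8, bulk 12, value 50
- item 2: weight 12, bulk 2, value 32
- item 5: weight 8, bulk 7, value 19
Best: 50 pts.

50 pts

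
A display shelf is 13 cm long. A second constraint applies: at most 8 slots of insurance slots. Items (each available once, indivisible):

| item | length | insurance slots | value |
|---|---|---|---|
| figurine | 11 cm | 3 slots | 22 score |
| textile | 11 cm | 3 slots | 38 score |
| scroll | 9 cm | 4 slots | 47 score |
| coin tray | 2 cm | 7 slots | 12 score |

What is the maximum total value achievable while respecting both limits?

47 score

Feasible sets respecting both limits:
- scroll: length 9, insurance slots 4, value 47
- textile: length 11, insurance slots 3, value 38
- figurine: length 11, insurance slots 3, value 22
Best: 47 score.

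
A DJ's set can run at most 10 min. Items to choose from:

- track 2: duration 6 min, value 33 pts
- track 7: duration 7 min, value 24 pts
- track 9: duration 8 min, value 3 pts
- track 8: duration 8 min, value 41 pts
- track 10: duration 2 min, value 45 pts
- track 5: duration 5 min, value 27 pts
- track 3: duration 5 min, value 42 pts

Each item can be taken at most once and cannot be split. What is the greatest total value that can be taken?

Check high-value combinations within 10 min:
- track 10+track 3: duration 2+5=7, value 45+42=87
- track 8+track 10: duration 8+2=10, value 41+45=86
- track 2+track 10: duration 6+2=8, value 33+45=78
- track 10+track 5: duration 2+5=7, value 45+27=72
Best: 87 pts.

87 pts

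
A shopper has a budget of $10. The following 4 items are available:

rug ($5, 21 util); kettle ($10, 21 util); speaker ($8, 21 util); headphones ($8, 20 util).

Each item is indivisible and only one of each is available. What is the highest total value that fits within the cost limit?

21 util

Check high-value combinations within $10:
- rug: cost 5, value 21
- speaker: cost 8, value 21
- kettle: cost 10, value 21
- headphones: cost 8, value 20
Best: 21 util.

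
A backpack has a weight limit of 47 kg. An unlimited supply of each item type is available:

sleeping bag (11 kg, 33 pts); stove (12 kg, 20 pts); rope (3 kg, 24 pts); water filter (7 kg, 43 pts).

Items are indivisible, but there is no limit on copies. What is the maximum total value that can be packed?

Best value-per-unit is rope at 24/3, and filling with it alone uses weight 15×3=45. No mix of the others beats 15×24 = 360.

360 pts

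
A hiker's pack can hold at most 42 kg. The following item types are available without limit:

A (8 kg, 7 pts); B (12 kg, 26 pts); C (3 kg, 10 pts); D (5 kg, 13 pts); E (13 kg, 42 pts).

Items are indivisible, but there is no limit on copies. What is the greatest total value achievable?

140 pts

Best value-per-unit is C at 10/3, and filling with it alone uses weight 14×3=42. No mix of the others beats 14×10 = 140.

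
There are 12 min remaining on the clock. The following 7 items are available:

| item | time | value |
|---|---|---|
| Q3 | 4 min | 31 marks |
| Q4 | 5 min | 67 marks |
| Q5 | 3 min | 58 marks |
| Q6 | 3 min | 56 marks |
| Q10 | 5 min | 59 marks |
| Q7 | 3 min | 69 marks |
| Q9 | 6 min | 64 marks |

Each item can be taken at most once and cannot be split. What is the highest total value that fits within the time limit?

194 marks

Check high-value combinations within 12 min:
- Q4+Q5+Q7: time 5+3+3=11, value 67+58+69=194
- Q4+Q6+Q7: time 5+3+3=11, value 67+56+69=192
- Q5+Q7+Q9: time 3+3+6=12, value 58+69+64=191
- Q6+Q7+Q9: time 3+3+6=12, value 56+69+64=189
- Q5+Q10+Q7: time 3+5+3=11, value 58+59+69=186
Best: 194 marks.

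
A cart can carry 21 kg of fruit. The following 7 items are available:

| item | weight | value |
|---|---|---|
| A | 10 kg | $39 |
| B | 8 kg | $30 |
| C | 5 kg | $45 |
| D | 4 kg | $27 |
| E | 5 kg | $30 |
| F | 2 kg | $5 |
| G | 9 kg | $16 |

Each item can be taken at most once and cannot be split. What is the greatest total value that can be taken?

$116

This is a 0/1 knapsack; check combinations near the capacity.
- A+C+D+F: weight 10+5+4+2=21, value 39+45+27+5=116
- A+C+E: weight 10+5+5=20, value 39+45+30=114
- A+C+D: weight 10+5+4=19, value 39+45+27=111
Best: $116.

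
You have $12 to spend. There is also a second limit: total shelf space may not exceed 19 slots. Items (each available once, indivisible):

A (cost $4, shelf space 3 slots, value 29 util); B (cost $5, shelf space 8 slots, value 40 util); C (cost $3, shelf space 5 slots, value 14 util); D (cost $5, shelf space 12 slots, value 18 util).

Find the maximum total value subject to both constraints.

Feasible sets respecting both limits:
- A+B+C: cost 12, shelf space 16, value 83
- A+B: cost 9, shelf space 11, value 69
- B+C: cost 8, shelf space 13, value 54
- A+D: cost 9, shelf space 15, value 47
Best: 83 util.

83 util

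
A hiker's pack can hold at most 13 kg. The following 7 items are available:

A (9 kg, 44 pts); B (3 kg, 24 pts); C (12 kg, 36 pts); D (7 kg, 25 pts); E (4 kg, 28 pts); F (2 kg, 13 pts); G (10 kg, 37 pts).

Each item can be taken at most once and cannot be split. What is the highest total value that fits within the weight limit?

Check high-value combinations within 13 kg:
- A+E: weight 9+4=13, value 44+28=72
- A+B: weight 9+3=12, value 44+24=68
- D+E+F: weight 7+4+2=13, value 25+28+13=66
- B+E+F: weight 3+4+2=9, value 24+28+13=65
- B+D+F: weight 3+7+2=12, value 24+25+13=62
Best: 72 pts.

72 pts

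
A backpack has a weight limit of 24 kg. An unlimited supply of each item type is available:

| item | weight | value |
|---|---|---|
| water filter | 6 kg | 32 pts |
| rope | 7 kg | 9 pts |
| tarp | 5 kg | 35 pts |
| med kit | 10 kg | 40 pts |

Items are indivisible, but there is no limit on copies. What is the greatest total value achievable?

Best value-per-unit is tarp at 35/5, and filling with it alone uses weight 4×5=20. No mix of the others beats 4×35 = 140.

140 pts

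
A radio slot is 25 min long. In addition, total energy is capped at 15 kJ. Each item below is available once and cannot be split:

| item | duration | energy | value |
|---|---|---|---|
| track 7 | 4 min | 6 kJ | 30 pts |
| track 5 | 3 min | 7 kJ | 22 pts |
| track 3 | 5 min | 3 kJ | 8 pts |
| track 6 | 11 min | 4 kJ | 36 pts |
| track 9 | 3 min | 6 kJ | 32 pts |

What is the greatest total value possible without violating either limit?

Feasible sets respecting both limits:
- track 3+track 6+track 9: duration 19, energy 13, value 76
- track 7+track 3+track 6: duration 20, energy 13, value 74
- track 7+track 3+track 9: duration 12, energy 15, value 70
Best: 76 pts.

76 pts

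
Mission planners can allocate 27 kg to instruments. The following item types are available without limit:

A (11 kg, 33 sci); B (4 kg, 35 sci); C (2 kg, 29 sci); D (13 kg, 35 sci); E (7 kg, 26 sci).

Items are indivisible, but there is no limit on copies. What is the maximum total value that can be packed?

377 sci

Best value-per-unit is C at 29/2, and filling with it alone uses mass 13×2=26. No mix of the others beats 13×29 = 377.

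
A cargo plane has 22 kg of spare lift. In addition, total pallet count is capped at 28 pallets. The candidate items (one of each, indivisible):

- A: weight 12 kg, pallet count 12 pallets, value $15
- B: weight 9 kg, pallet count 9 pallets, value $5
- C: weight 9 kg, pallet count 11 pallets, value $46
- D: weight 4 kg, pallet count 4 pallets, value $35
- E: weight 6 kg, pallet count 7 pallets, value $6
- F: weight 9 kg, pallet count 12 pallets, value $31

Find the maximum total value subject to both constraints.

Feasible sets respecting both limits:
- C+D+F: weight 22, pallet count 27, value 112
- C+D+E: weight 19, pallet count 22, value 87
- B+C+D: weight 22, pallet count 24, value 86
Best: $112.

$112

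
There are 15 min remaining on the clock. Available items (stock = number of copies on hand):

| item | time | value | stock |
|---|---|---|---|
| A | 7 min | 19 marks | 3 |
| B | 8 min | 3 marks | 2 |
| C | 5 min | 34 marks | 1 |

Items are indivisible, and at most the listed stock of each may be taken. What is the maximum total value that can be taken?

53 marks

Top feasible selections:
- 1×A + 1×C: time 12, value 53
- 2×A: time 14, value 38
- 1×B + 1×C: time 13, value 37
Best: 53 marks.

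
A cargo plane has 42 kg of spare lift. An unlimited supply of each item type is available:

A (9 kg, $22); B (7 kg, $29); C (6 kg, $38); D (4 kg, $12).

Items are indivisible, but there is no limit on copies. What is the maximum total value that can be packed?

Best value-per-unit is C at 38/6, and filling with it alone uses weight 7×6=42. No mix of the others beats 7×38 = 266.

$266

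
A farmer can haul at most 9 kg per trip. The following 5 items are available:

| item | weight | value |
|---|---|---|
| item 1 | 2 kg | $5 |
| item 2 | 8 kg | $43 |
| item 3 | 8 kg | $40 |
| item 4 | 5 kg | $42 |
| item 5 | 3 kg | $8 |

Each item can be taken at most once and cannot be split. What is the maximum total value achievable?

$50

Check high-value combinations within 9 kg:
- item 4+item 5: weight 5+3=8, value 42+8=50
- item 1+item 4: weight 2+5=7, value 5+42=47
- item 2: weight 8, value 43
- item 4: weight 5, value 42
Best: $50.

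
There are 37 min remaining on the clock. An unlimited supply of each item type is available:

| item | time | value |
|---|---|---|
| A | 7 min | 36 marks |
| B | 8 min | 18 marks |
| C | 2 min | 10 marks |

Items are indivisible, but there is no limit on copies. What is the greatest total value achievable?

190 marks

Best value-per-unit is A at 36/7; filling with it alone gives 5×36 = 180.
Optimal mix: 5×A + 1×C → time 37, value 190.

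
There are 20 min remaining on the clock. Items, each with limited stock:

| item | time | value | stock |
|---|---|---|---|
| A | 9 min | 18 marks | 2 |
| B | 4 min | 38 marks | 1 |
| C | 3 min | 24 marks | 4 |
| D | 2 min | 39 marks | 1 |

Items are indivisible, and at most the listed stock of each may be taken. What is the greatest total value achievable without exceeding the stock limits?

Best selections within time 20 and stock limits:
- 1×B + 4×C + 1×D: time 18, value 173
- 1×B + 3×C + 1×D: time 15, value 149
Best: 173 marks.

173 marks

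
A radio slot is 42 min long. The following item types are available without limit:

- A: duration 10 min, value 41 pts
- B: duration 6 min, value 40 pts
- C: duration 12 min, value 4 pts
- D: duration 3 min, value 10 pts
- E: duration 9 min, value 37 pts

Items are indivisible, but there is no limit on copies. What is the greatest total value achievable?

280 pts

Best value-per-unit is B at 40/6, and filling with it alone uses duration 7×6=42. No mix of the others beats 7×40 = 280.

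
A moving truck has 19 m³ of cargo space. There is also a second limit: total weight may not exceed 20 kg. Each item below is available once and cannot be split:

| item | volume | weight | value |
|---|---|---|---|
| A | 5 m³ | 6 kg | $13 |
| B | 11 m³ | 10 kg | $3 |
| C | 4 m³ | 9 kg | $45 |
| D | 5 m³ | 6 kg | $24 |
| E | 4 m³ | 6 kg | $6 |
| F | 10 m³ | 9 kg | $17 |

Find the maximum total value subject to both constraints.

Feasible sets respecting both limits:
- C+D: volume 9, weight 15, value 69
- C+F: volume 14, weight 18, value 62
- A+C: volume 9, weight 15, value 58
- C+E: volume 8, weight 15, value 51
Best: $69.

$69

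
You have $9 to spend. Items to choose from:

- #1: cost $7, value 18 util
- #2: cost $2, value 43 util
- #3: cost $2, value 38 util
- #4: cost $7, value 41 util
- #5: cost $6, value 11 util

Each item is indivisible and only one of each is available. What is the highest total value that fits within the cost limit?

This is a 0/1 knapsack; check combinations near the capacity.
- #2+#4: cost 2+7=9, value 43+41=84
- #2+#3: cost 2+2=4, value 43+38=81
- #3+#4: cost 2+7=9, value 38+41=79
- #1+#2: cost 7+2=9, value 18+43=61
- #1+#3: cost 7+2=9, value 18+38=56
Best: 84 util.

84 util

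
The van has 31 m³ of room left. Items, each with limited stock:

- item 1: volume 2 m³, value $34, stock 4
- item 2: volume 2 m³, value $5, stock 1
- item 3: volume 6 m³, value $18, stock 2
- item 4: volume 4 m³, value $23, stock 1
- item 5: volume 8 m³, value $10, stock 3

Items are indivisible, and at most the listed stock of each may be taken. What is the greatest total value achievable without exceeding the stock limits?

$200

Top feasible selections:
- 4×item 1 + 1×item 2 + 2×item 3 + 1×item 4: volume 26, value 200
- 4×item 1 + 2×item 3 + 1×item 4: volume 24, value 195
Best: $200.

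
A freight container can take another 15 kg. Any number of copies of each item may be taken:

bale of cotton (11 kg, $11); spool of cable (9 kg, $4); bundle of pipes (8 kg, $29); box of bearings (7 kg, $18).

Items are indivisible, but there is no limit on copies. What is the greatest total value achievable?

Best value-per-unit is bundle of pipes at 29/8; filling with it alone gives 1×29 = 29.
Optimal mix: 1×bundle of pipes + 1×box of bearings → weight 15, value 47.

$47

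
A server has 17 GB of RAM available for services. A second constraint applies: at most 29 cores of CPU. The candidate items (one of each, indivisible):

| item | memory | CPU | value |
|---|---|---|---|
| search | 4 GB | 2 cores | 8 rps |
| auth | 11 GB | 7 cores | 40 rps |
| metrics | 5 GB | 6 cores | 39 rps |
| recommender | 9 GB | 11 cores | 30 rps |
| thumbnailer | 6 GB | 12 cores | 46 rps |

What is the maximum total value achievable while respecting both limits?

Feasible sets respecting both limits:
- search+metrics+thumbnailer: memory 15, CPU 20, value 93
- auth+thumbnailer: memory 17, CPU 19, value 86
- metrics+thumbnailer: memory 11, CPU 18, value 85
- auth+metrics: memory 16, CPU 13, value 79
Best: 93 rps.

93 rps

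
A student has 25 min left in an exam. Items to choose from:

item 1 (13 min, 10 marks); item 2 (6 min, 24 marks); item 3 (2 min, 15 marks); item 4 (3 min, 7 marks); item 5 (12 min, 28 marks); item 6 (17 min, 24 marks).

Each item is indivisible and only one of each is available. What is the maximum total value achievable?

This is a 0/1 knapsack; check combinations near the capacity.
- item 2+item 3+item 4+item 5: time 6+2+3+12=23, value 24+15+7+28=74
- item 2+item 3+item 5: time 6+2+12=20, value 24+15+28=67
- item 2+item 3+item 6: time 6+2+17=25, value 24+15+24=63
- item 2+item 4+item 5: time 6+3+12=21, value 24+7+28=59
- item 1+item 2+item 3+item 4: time 13+6+2+3=24, value 10+24+15+7=56
Best: 74 marks.

74 marks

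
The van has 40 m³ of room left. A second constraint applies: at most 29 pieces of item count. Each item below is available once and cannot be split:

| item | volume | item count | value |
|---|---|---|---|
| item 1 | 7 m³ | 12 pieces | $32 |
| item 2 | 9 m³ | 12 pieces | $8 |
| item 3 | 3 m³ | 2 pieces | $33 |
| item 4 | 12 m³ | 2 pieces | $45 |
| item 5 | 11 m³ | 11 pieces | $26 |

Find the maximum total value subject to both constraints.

$136

Feasible sets respecting both limits:
- item 1+item 3+item 4+item 5: volume 33, item count 27, value 136
- item 1+item 2+item 3+item 4: volume 31, item count 28, value 118
- item 2+item 3+item 4+item 5: volume 35, item count 27, value 112
- item 1+item 3+item 4: volume 22, item count 16, value 110
Best: $136.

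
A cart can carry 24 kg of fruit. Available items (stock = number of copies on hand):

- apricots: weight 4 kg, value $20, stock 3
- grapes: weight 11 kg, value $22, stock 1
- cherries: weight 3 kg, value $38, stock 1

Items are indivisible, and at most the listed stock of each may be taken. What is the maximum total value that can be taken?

$100

Top feasible selections:
- 2×apricots + 1×grapes + 1×cherries: weight 22, value 100
- 3×apricots + 1×cherries: weight 15, value 98
- 3×apricots + 1×grapes: weight 23, value 82
- 1×apricots + 1×grapes + 1×cherries: weight 18, value 80
Best: $100.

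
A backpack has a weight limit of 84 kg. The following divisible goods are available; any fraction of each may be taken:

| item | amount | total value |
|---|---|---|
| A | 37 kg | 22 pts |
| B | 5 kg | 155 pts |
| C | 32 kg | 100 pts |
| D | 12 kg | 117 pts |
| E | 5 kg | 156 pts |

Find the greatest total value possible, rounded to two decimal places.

Take in order of value per unit:
- E (156/5 per unit): all 5 → value 156, running total 156.00
- B (155/5 per unit): all 5 → value 155, running total 311.00
- D (117/12 per unit): all 12 → value 117, running total 428.00
- C (100/32 per unit): all 32 → value 100, running total 528.00
- A (22/37 per unit): 30 of 37 → value 30×22/37 = 17.8378, running total 545.84
Total 545.84.

545.84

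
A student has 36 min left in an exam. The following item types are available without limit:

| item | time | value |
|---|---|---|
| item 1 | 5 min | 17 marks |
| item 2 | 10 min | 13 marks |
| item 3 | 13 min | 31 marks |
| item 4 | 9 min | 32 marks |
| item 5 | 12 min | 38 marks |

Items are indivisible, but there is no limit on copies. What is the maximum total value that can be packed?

128 marks

Best value-per-unit is item 4 at 32/9, and filling with it alone uses time 4×9=36. No mix of the others beats 4×32 = 128.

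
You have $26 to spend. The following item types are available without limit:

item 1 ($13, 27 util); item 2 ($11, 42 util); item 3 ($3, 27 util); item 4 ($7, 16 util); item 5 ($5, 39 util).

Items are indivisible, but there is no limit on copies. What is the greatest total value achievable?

228 util

Best value-per-unit is item 3 at 27/3; filling with it alone gives 8×27 = 216.
Optimal mix: 7×item 3 + 1×item 5 → cost 26, value 228.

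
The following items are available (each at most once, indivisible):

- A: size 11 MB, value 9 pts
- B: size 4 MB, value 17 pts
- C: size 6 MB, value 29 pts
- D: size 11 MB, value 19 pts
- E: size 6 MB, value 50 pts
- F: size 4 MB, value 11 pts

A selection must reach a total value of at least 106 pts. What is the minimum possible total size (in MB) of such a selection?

Subsets with value ≥ 106, sorted by total size:
- B+C+E+F: size 20, value 107
- B+C+D+E: size 27, value 115
Minimum size: 20 MB.

20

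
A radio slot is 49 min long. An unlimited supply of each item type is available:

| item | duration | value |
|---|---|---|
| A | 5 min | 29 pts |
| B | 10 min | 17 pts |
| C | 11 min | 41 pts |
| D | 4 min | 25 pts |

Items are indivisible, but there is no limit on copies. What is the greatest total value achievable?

304 pts

Best value-per-unit is D at 25/4; filling with it alone gives 12×25 = 300.
Optimal mix: 1×A + 11×D → duration 49, value 304.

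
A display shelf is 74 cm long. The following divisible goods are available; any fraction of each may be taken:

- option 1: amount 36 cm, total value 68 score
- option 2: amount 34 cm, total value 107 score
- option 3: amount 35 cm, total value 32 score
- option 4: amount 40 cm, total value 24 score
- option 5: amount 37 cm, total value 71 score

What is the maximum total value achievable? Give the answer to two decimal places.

Take in order of value per unit:
- option 2 (107/34 per unit): all 34 → value 107, running total 107.00
- option 5 (71/37 per unit): all 37 → value 71, running total 178.00
- option 1 (68/36 per unit): 3 of 36 → value 3×68/36 = 5.6667, running total 183.67
Total 183.67.

183.67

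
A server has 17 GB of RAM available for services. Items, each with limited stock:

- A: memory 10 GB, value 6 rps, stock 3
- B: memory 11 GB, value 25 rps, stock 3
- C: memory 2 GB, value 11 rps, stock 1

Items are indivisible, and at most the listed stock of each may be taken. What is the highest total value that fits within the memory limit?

36 rps

Top feasible selections:
- 1×B + 1×C: memory 13, value 36
- 1×B: memory 11, value 25
Best: 36 rps.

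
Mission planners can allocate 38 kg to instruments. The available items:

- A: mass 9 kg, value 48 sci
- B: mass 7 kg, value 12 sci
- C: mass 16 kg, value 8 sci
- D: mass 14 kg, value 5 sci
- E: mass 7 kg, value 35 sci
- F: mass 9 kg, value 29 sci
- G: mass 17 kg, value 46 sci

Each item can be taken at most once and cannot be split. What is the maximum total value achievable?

129 sci

Check high-value combinations within 38 kg:
- A+E+G: mass 9+7+17=33, value 48+35+46=129
- A+B+E+F: mass 9+7+7+9=32, value 48+12+35+29=124
- A+F+G: mass 9+9+17=35, value 48+29+46=123
- A+E+F: mass 9+7+9=25, value 48+35+29=112
- E+F+G: mass 7+9+17=33, value 35+29+46=110
Best: 129 sci.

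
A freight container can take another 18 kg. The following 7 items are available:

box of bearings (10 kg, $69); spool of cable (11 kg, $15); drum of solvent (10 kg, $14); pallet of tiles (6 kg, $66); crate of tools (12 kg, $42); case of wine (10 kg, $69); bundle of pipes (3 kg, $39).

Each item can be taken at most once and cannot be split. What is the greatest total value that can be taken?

Check high-value combinations within 18 kg:
- box of bearings+pallet of tiles: weight 10+6=16, value 69+66=135
- pallet of tiles+case of wine: weight 6+10=16, value 66+69=135
- box of bearings+bundle of pipes: weight 10+3=13, value 69+39=108
- case of wine+bundle of pipes: weight 10+3=13, value 69+39=108
- pallet of tiles+crate of tools: weight 6+12=18, value 66+42=108
Best: $135.

$135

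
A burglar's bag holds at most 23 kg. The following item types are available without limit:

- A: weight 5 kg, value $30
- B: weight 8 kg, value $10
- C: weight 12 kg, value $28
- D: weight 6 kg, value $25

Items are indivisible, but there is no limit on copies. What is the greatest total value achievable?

$120

Best value-per-unit is A at 30/5, and filling with it alone uses weight 4×5=20. No mix of the others beats 4×30 = 120.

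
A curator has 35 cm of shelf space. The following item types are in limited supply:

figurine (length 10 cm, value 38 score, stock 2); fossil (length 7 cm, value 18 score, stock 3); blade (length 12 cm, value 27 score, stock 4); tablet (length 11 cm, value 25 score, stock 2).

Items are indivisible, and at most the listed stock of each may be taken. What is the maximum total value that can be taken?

112 score

Best selections within length 35 and stock limits:
- 2×figurine + 2×fossil: length 34, value 112
- 2×figurine + 1×blade: length 32, value 103
- 2×figurine + 1×tablet: length 31, value 101
- 1×figurine + 2×fossil + 1×tablet: length 35, value 99
Best: 112 score.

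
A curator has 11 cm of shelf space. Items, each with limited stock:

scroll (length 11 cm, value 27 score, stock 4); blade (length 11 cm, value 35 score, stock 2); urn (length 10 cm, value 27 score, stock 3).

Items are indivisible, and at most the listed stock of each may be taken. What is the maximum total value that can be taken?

35 score

Best selections within length 11 and stock limits:
- 1×blade: length 11, value 35
- 1×urn: length 10, value 27
- 1×scroll: length 11, value 27
Best: 35 score.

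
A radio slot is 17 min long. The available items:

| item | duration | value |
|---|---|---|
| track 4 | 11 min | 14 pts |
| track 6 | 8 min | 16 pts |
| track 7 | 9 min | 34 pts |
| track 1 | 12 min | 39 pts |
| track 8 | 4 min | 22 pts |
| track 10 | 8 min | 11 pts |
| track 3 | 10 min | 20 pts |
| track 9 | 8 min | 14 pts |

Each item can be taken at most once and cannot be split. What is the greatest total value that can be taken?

Check high-value combinations within 17 min:
- track 1+track 8: duration 12+4=16, value 39+22=61
- track 7+track 8: duration 9+4=13, value 34+22=56
- track 6+track 7: duration 8+9=17, value 16+34=50
- track 7+track 9: duration 9+8=17, value 34+14=48
- track 7+track 10: duration 9+8=17, value 34+11=45
Best: 61 pts.

61 pts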